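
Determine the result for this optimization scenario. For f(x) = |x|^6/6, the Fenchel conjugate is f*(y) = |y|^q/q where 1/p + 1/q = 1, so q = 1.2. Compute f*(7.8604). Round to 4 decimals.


The conjugate exponent q satisfies 1/p + 1/q = 1.
p = 6, so q = 6/(6 - 1) = 1.2
|y|^q = 7.8604^1.2 = 11.8723
f*(7.8604) = 11.8723 / 1.2 = 9.8936


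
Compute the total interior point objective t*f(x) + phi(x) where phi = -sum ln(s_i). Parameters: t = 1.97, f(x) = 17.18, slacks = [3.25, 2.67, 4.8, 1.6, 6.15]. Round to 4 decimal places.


Step 1: Compute log-barrier.
ln values: [1.1787, 0.9821, 1.5686, 0.47, 1.8165]
phi = -(1.1787 + 0.9821 + 1.5686 + 0.47 + 1.8165) = -6.0158
Step 2: Compute augmented objective.
t*f(x) = 1.97*17.18 = 33.8446
Total = 33.8446 - 6.0158 = 27.8288


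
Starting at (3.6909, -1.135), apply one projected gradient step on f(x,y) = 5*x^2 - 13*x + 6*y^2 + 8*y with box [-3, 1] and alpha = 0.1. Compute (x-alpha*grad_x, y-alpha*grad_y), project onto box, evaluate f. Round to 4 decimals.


Step 1: Compute gradient at (3.6909, -1.135).
grad_x = 2*5*3.6909 - 13 = 23.909
grad_y = 2*6*-1.135 + 8 = -5.62
Step 2: Gradient step.
x_raw = 3.6909 - 0.1*23.909 = 1.3
y_raw = -1.135 - 0.1*-5.62 = -0.573
Step 3: Project onto [-3, 1].
x_proj = clip(1.3) = 1.0
y_proj = clip(-0.573) = -0.573
Step 4: Evaluate f.
f(1.0, -0.573) = -10.614


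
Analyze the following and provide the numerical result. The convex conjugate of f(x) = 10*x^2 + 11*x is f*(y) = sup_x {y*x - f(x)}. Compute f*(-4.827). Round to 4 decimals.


f*(y) = sup_x {y*x - a*x^2 - b*x} = sup_x {(y-b)*x - a*x^2}
FOC: (y - b) - 2a*x = 0 => x* = (y - b)/(2a)
x* = (-4.827 - 11)/(2*10) = -0.7914
f*(-4.827) = (y-b)^2/(4a) = (-4.827 - 11)^2/(4*10)
= 250.4939/40 = 6.2623


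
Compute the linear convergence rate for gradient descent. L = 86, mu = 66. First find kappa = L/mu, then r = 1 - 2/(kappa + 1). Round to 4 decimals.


Step 1: Compute the condition number.
kappa = L/mu = 86/66 = 1.303
Step 2: Compute the convergence rate.
r = 1 - 2/(kappa + 1) = 1 - 2*mu/(L + mu) = (L - mu)/(L + mu) = 20/152 = 0.1316


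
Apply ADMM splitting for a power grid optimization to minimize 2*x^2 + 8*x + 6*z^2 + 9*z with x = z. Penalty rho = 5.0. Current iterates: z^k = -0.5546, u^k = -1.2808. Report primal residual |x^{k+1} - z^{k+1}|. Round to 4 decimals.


ADMM iteration with rho = 5.0, z^k = -0.5546, u^k = -1.2808
Step 1: x-update.
Minimize 2*x^2 + 8*x + (5.0/2)*(x + 0.5546 - 1.2808)^2
FOC: (2*2 + 5.0)*x = -8 + 5.0*(-0.5546 + 1.2808)
x^{k+1} = -0.4854
Step 2: z-update.
Minimize 6*z^2 + 9*z + (5.0/2)*(-0.4854 - z - 1.2808)^2
FOC: (2*6 + 5.0)*z = -9 + 5.0*(-0.4854 - 1.2808)
z^{k+1} = -1.0489
Step 3: u-update.
u^{k+1} = -1.2808 - 0.4854 + 1.0489 = -0.7173
Step 4: Primal residual = |-0.4854 + 1.0489| = 0.5635


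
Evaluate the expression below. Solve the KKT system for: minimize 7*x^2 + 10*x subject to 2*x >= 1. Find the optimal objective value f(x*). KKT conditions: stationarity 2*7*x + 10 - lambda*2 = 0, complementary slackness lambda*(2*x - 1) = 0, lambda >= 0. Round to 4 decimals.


Step 1: Try lambda = 0 (constraint inactive).
x_unc = -10/(2*7) = -0.7143
Check: 2*-0.7143 = -1.4286 < 1 -- violated!
Step 2: Constraint must be active: 2*x = 1
x* = 1/2 = 0.5
lambda = (2*7*0.5 + 10)/2 = 8.5
Step 3: Compute optimal value.
f(x*) = 7*0.5^2 + 10*0.5 = 6.75


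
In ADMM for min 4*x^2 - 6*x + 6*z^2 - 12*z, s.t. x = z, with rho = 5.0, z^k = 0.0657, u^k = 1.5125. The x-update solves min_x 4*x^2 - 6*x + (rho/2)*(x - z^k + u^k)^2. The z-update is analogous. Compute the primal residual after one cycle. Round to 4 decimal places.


ADMM iteration with rho = 5.0, z^k = 0.0657, u^k = 1.5125
Step 1: x-update.
Minimize 4*x^2 - 6*x + (5.0/2)*(x - 0.0657 + 1.5125)^2
FOC: (2*4 + 5.0)*x = 6 + 5.0*(0.0657 - 1.5125)
x^{k+1} = -0.0949
Step 2: z-update.
Minimize 6*z^2 - 12*z + (5.0/2)*(-0.0949 - z + 1.5125)^2
FOC: (2*6 + 5.0)*z = 12 + 5.0*(-0.0949 + 1.5125)
z^{k+1} = 1.1228
Step 3: u-update.
u^{k+1} = 1.5125 - 0.0949 - 1.1228 = 0.2948
Step 4: Primal residual = |-0.0949 - 1.1228| = 1.2177


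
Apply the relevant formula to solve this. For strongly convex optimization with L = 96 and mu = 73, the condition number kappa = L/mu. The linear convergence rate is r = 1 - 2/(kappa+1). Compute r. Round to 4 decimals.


Step 1: Compute the condition number.
kappa = L/mu = 96/73 = 1.3151
Step 2: Compute the convergence rate.
r = 1 - 2/(kappa + 1) = 1 - 2*mu/(L + mu) = (L - mu)/(L + mu) = 23/169 = 0.1361


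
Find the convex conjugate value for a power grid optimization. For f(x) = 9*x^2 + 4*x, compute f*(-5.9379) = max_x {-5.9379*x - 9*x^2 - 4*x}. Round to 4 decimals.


f*(y) = sup_x {y*x - a*x^2 - b*x} = sup_x {(y-b)*x - a*x^2}
FOC: (y - b) - 2a*x = 0 => x* = (y - b)/(2a)
x* = (-5.9379 - 4)/(2*9) = -0.5521
f*(-5.9379) = (y-b)^2/(4a) = (-5.9379 - 4)^2/(4*9)
= 98.7619/36 = 2.7434


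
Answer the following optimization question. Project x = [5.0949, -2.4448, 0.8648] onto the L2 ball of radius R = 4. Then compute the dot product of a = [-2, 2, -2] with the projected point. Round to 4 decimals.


Step 1: Compute ||x|| (intermediates to 6 decimals).
||x|| = sqrt(5.0949^2 + (-2.4448)^2 + 0.8648^2) = 5.716899
Step 2: Project.
Since ||x|| > R, scale = R/||x|| = 4/5.716899 = 0.69968, proj(x) = scale * x
proj(x) = [3.5648, -1.710578, 0.605083]
Step 3: Dot product.
a^T * proj(x) = -2*3.5648 + 2*(-1.710578) - 2*0.605083 = -11.7609


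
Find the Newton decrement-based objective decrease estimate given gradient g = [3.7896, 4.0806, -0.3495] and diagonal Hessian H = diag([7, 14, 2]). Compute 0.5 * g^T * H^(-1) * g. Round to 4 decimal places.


Step 1: H is diagonal, so H^(-1) * g = [0.5414, 0.2915, -0.1748].
Step 2: g^T H^(-1) g = sum_i g_i^2 / H_ii
  = (3.7896)^2/7 + (4.0806)^2/14 + (-0.3495)^2/2
  = 2.0516 + 1.1894 + 0.0611 = 3.302
Step 3: Objective decrease = 0.5 * g^T H^(-1) g = 1.651


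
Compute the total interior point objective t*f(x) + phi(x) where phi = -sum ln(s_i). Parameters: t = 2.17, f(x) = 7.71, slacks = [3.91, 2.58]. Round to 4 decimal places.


Step 1: Compute log-barrier.
ln values: [1.3635, 0.9478]
phi = -(1.3635 + 0.9478) = -2.3113
Step 2: Compute augmented objective.
t*f(x) = 2.17*7.71 = 16.7307
Total = 16.7307 - 2.3113 = 14.4194


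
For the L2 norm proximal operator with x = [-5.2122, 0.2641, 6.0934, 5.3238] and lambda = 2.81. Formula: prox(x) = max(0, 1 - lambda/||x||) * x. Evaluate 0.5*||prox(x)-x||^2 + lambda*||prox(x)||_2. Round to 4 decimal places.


Step 1: Compute ||x||.
||x|| = 9.6286
Step 2: Compute scaling factor.
scale = max(0, 1 - 2.81/9.6286) = 0.7082
Step 3: prox(x) = [-3.6911, 0.187, 4.3151, 3.7701]
||prox(x)|| = 6.8186
Step 4: Proximal objective.
0.5*||prox-x||^2 = 3.9481
lambda*||prox|| = 19.1603
Total = 23.1082


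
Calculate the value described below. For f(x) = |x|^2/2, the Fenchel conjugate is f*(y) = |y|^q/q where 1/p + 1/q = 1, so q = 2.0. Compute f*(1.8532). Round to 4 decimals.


The conjugate exponent q satisfies 1/p + 1/q = 1.
p = 2, so q = 2/(2 - 1) = 2.0
|y|^q = 1.8532^2.0 = 3.4344
f*(1.8532) = 3.4344 / 2.0 = 1.7172


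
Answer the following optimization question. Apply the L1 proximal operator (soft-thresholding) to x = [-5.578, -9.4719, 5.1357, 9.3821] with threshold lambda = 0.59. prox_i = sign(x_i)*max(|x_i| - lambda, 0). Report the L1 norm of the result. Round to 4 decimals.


Soft-thresholding with lambda = 0.59:
prox(-5.578) = sign(-5.578)*max(|-5.578| - 0.59, 0) = -4.988
prox(-9.4719) = sign(-9.4719)*max(|-9.4719| - 0.59, 0) = -8.8819
prox(5.1357) = sign(5.1357)*max(|5.1357| - 0.59, 0) = 4.5457
prox(9.3821) = sign(9.3821)*max(|9.3821| - 0.59, 0) = 8.7921
prox(x) = [-4.988, -8.8819, 4.5457, 8.7921]
||prox(x)||_1 = 4.988 + 8.8819 + 4.5457 + 8.7921 = 27.2077


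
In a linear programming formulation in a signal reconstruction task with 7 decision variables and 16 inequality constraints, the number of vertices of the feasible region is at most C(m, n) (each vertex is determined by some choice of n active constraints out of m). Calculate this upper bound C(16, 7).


Each vertex corresponds to some choice of n active constraints out of m, so the number of vertices is at most C(m, n) = m! / (n!(m-n)!).
m = 16, n = 7
Numerator: 16 * 15 * 14 * 13 * 12 * 11 * 10
Denominator: 7! = 5040
C(16, 7) = 11440


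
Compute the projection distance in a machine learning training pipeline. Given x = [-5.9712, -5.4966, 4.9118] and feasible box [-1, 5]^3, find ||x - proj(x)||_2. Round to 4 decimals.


Project each component onto [-1, 5].
clip(-5.9712) = -1.0, clip(-5.4966) = -1.0, clip(4.9118) = 4.9118
Projection = [-1.0, -1.0, 4.9118]
Squared diffs: [24.7128, 20.2194, 0.0]
Distance = sqrt(44.9322) = 6.7032


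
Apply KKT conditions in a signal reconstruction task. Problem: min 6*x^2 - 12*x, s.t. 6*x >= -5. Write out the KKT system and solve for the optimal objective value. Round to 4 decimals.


Step 1: Try lambda = 0 (constraint inactive).
Stationarity: 2*6*x - 12 = 0
x* = 12/(2*6) = 1.0
Check constraint: 6*1.0 = 6.0 >= -5 -- satisfied.
Step 2: Compute optimal value.
f(x*) = 6*1.0^2 - 12*1.0 = -6.0


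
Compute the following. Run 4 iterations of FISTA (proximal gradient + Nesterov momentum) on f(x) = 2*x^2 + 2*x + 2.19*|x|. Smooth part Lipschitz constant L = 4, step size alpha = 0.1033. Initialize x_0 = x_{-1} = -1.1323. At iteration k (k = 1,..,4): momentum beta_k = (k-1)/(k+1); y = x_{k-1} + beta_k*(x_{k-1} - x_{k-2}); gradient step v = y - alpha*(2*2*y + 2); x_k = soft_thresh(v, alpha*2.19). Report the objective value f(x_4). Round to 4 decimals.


FISTA on f(x) = 2*x^2 + 2*x + 2.19*|x|
L = 4, alpha = 0.1033
Iteration 1: beta = 0.0, y = -1.1323 + 0.0*(-1.1323 + 1.1323) = -1.1323
  grad(y) = -2.5292, v = y - alpha*grad = -0.871
  prox(v) = soft_thresh(-0.871, 0.2262) = -0.6448
Iteration 2: beta = 0.3333, y = -0.6448 + 0.3333*(-0.6448 + 1.1323) = -0.4823
  grad(y) = 0.0708, v = y - alpha*grad = -0.4896
  prox(v) = soft_thresh(-0.4896, 0.2262) = -0.2634
Iteration 3: beta = 0.5, y = -0.2634 + 0.5*(-0.2634 + 0.6448) = -0.0727
  grad(y) = 1.7093, v = y - alpha*grad = -0.2493
  prox(v) = soft_thresh(-0.2493, 0.2262) = -0.023
Iteration 4: beta = 0.6, y = -0.023 + 0.6*(-0.023 + 0.2634) = 0.1212
  grad(y) = 2.4848, v = y - alpha*grad = -0.1355
  prox(v) = soft_thresh(-0.1355, 0.2262) = 0.0
f(x_4) = 2*0.0^2 + 2*0.0 + 2.19*|0.0| = 0.0


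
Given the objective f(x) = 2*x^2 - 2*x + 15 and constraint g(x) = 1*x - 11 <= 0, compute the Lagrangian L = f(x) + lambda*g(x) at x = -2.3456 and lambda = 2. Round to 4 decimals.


Step 1: Evaluate f(x).
f(-2.3456) = 2*(-2.3456)^2 - 2*(-2.3456) + 15 = 30.6949
Step 2: Evaluate g(x).
g(-2.3456) = 1*-2.3456 - 11 = -13.3456
Step 3: Compute Lagrangian.
L = 30.6949 + 2*-13.3456 = 4.0037


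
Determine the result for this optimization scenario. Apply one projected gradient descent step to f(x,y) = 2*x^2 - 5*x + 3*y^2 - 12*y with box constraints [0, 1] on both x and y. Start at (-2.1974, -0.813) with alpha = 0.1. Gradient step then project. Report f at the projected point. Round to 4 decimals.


Step 1: Compute gradient at (-2.1974, -0.813).
grad_x = 2*2*-2.1974 - 5 = -13.7896
grad_y = 2*3*-0.813 - 12 = -16.878
Step 2: Gradient step.
x_raw = -2.1974 - 0.1*-13.7896 = -0.8184
y_raw = -0.813 - 0.1*-16.878 = 0.8748
Step 3: Project onto [0, 1].
x_proj = clip(-0.8184) = 0.0
y_proj = clip(0.8748) = 0.8748
Step 4: Evaluate f.
f(0.0, 0.8748) = -8.2018


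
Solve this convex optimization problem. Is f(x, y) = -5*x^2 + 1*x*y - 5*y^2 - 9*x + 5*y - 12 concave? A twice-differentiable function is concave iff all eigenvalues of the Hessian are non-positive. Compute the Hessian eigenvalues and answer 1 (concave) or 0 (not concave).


The Hessian of f(x,y) = -5*x^2 + 1*x*y - 5*y^2 - 9*x + 5*y - 12 is:
H = [[-10, 1], [1, -10]]
Trace = -10 - 10 = -20
Determinant = -10*-10 - (1)^2 = 99
Discriminant = (-20)^2 - 4*99 = 4.0
Eigenvalues: lambda_1 = -11.0, lambda_2 = -9.0
The function is concave.

1


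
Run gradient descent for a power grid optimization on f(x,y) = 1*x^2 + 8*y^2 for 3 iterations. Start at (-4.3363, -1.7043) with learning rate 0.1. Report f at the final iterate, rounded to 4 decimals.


Gradient descent on f(x,y) = 1*x^2 + 8*y^2.
Starting point: (-4.3363, -1.7043), alpha = 0.1
Step 1: grad_x = 2*1*-4.3363 = -8.6726, grad_y = 2*8*-1.7043 = -27.2688
  x_1 = -4.3363 - 0.1*-8.6726 = -3.469
  y_1 = -1.7043 - 0.1*-27.2688 = 1.0226
Step 2: grad_x = 2*1*-3.469 = -6.9381, grad_y = 2*8*1.0226 = 16.3613
  x_2 = -3.469 - 0.1*-6.9381 = -2.7752
  y_2 = 1.0226 - 0.1*16.3613 = -0.6135
Step 3: grad_x = 2*1*-2.7752 = -5.5505, grad_y = 2*8*-0.6135 = -9.8168
  x_3 = -2.7752 - 0.1*-5.5505 = -2.2202
  y_3 = -0.6135 - 0.1*-9.8168 = 0.3681
f(-2.2202, 0.3681) = 1*(-2.2202)^2 + 8*0.3681^2 = 6.0134


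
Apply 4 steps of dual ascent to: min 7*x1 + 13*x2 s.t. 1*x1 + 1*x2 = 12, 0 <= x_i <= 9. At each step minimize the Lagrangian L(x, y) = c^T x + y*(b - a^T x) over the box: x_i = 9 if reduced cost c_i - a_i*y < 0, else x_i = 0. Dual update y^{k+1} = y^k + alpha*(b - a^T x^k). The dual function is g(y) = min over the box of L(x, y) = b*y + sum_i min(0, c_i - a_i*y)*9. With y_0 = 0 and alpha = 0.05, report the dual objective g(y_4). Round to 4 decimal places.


Dual ascent for LP: min 7*x1 + 13*x2, 1*x1 + 1*x2 = 12, 0 <= x_i <= 9
Step 1: y^k = 0.0, reduced costs: (7.0, 13.0)
  x^k = (0.0, 0.0), subgradient = b - a^T x = 12.0
  y^{k+1} = 0.0 + 0.05*12.0 = 0.6
Step 2: y^k = 0.6, reduced costs: (6.4, 12.4)
  x^k = (0.0, 0.0), subgradient = b - a^T x = 12.0
  y^{k+1} = 0.6 + 0.05*12.0 = 1.2
Step 3: y^k = 1.2, reduced costs: (5.8, 11.8)
  x^k = (0.0, 0.0), subgradient = b - a^T x = 12.0
  y^{k+1} = 1.2 + 0.05*12.0 = 1.8
Step 4: y^k = 1.8, reduced costs: (5.2, 11.2)
  x^k = (0.0, 0.0), subgradient = b - a^T x = 12.0
  y^{k+1} = 1.8 + 0.05*12.0 = 2.4
Dual objective at y_4 = 2.4: reduced costs (4.6, 10.6), box minimizer x = (0.0, 0.0)
g(y_4) = b*y + (c1 - a1*y)*x1 + (c2 - a2*y)*x2 = 12*2.4 + 4.6*0.0 + 10.6*0.0 = 28.8 + 0.0 + 0.0 = 28.8


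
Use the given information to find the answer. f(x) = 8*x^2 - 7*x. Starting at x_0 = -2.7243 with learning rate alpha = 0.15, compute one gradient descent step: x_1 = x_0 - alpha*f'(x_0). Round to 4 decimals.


We compute the gradient at x_0 and apply the update.
f'(x) = 16*x - 7
f'(-2.7243) = 16*-2.7243 - 7 = -50.5888
x_1 = -2.7243 - 0.15*-50.5888 = 4.864


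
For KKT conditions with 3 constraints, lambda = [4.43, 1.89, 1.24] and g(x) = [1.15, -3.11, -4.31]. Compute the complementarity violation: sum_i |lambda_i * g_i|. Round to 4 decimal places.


KKT complementary slackness check:
lambda_1 * g_1 = 4.43 * 1.15 = 5.0945
lambda_2 * g_2 = 1.89 * -3.11 = -5.8779
lambda_3 * g_3 = 1.24 * -4.31 = -5.3444
Total violation = 5.0945 + 5.8779 + 5.3444 = 16.3168


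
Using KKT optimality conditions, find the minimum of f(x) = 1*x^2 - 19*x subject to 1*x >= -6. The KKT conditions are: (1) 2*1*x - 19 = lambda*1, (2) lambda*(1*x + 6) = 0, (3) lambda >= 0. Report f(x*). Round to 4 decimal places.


Step 1: Try lambda = 0 (constraint inactive).
Stationarity: 2*1*x - 19 = 0
x* = 19/(2*1) = 9.5
Check constraint: 1*9.5 = 9.5 >= -6 -- satisfied.
Step 2: Compute optimal value.
f(x*) = 1*9.5^2 - 19*9.5 = -90.25


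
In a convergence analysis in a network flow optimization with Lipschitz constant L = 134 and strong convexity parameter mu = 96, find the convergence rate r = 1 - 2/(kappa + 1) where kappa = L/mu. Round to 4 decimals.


Step 1: Compute the condition number.
kappa = L/mu = 134/96 = 1.3958
Step 2: Compute the convergence rate.
r = 1 - 2/(kappa + 1) = 1 - 2*mu/(L + mu) = (L - mu)/(L + mu) = 38/230 = 0.1652


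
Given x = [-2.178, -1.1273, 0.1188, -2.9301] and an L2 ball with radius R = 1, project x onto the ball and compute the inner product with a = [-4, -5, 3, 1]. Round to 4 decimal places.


Step 1: Compute ||x|| (intermediates to 6 decimals).
||x|| = sqrt((-2.178)^2 + (-1.1273)^2 + 0.1188^2 + (-2.9301)^2) = 3.822838
Step 2: Project.
Since ||x|| > R, scale = R/||x|| = 1/3.822838 = 0.261586, proj(x) = scale * x
proj(x) = [-0.569734, -0.294886, 0.031076, -0.766473]
Step 3: Dot product.
a^T * proj(x) = -4*(-0.569734) - 5*(-0.294886) + 3*0.031076 + 1*(-0.766473) = 3.0801


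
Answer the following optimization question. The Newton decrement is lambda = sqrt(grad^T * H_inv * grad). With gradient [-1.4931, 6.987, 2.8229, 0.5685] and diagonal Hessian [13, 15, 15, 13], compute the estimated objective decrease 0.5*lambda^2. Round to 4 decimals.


Step 1: H is diagonal, so H^(-1) * g = [-0.1149, 0.4658, 0.1882, 0.0437].
Step 2: g^T H^(-1) g = sum_i g_i^2 / H_ii
  = (-1.4931)^2/13 + (6.987)^2/15 + (2.8229)^2/15 + (0.5685)^2/13
  = 0.1715 + 3.2545 + 0.5313 + 0.0249 = 3.9821
Step 3: Objective decrease = 0.5 * g^T H^(-1) g = 1.9911


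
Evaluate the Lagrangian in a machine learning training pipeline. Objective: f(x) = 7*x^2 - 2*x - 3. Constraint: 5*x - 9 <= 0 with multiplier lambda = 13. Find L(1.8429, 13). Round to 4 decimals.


Step 1: Evaluate f(x).
f(1.8429) = 7*1.8429^2 - 2*1.8429 - 3 = 17.0882
Step 2: Evaluate g(x).
g(1.8429) = 5*1.8429 - 9 = 0.2145
Step 3: Compute Lagrangian.
L = 17.0882 + 13*0.2145 = 19.8767


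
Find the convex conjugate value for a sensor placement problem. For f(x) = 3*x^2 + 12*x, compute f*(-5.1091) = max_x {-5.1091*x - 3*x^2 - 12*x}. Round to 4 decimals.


f*(y) = sup_x {y*x - a*x^2 - b*x} = sup_x {(y-b)*x - a*x^2}
FOC: (y - b) - 2a*x = 0 => x* = (y - b)/(2a)
x* = (-5.1091 - 12)/(2*3) = -2.8515
f*(-5.1091) = (y-b)^2/(4a) = (-5.1091 - 12)^2/(4*3)
= 292.7213/12 = 24.3934


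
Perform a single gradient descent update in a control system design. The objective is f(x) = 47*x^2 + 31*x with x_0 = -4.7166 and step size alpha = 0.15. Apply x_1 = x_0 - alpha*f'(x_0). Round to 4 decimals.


We compute the gradient at x_0 and apply the update.
f'(x) = 94*x + 31
f'(-4.7166) = 94*-4.7166 + 31 = -412.3604
x_1 = -4.7166 - 0.15*-412.3604 = 57.1375


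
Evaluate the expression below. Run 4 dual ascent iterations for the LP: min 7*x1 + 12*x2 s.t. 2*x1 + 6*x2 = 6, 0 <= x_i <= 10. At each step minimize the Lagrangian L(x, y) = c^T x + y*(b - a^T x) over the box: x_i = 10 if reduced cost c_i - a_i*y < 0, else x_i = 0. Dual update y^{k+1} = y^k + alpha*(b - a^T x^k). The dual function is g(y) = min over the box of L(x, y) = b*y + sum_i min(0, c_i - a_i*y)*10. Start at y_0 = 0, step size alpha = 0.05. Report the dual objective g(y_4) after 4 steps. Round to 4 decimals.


Dual ascent for LP: min 7*x1 + 12*x2, 2*x1 + 6*x2 = 6, 0 <= x_i <= 10
Step 1: y^k = 0.0, reduced costs: (7.0, 12.0)
  x^k = (0.0, 0.0), subgradient = b - a^T x = 6.0
  y^{k+1} = 0.0 + 0.05*6.0 = 0.3
Step 2: y^k = 0.3, reduced costs: (6.4, 10.2)
  x^k = (0.0, 0.0), subgradient = b - a^T x = 6.0
  y^{k+1} = 0.3 + 0.05*6.0 = 0.6
Step 3: y^k = 0.6, reduced costs: (5.8, 8.4)
  x^k = (0.0, 0.0), subgradient = b - a^T x = 6.0
  y^{k+1} = 0.6 + 0.05*6.0 = 0.9
Step 4: y^k = 0.9, reduced costs: (5.2, 6.6)
  x^k = (0.0, 0.0), subgradient = b - a^T x = 6.0
  y^{k+1} = 0.9 + 0.05*6.0 = 1.2
Dual objective at y_4 = 1.2: reduced costs (4.6, 4.8), box minimizer x = (0.0, 0.0)
g(y_4) = b*y + (c1 - a1*y)*x1 + (c2 - a2*y)*x2 = 6*1.2 + 4.6*0.0 + 4.8*0.0 = 7.2 + 0.0 + 0.0 = 7.2


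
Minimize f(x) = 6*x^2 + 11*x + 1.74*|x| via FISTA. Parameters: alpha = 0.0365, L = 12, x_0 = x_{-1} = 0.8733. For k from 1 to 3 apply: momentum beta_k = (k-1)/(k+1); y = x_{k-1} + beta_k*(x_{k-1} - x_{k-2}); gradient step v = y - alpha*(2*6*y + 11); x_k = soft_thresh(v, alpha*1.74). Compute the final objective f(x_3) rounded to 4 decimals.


FISTA on f(x) = 6*x^2 + 11*x + 1.74*|x|
L = 12, alpha = 0.0365
Iteration 1: beta = 0.0, y = 0.8733 + 0.0*(0.8733 - 0.8733) = 0.8733
  grad(y) = 21.4796, v = y - alpha*grad = 0.0893
  prox(v) = soft_thresh(0.0893, 0.0635) = 0.0258
Iteration 2: beta = 0.3333, y = 0.0258 + 0.3333*(0.0258 - 0.8733) = -0.2567
  grad(y) = 7.9194, v = y - alpha*grad = -0.5458
  prox(v) = soft_thresh(-0.5458, 0.0635) = -0.4823
Iteration 3: beta = 0.5, y = -0.4823 + 0.5*(-0.4823 - 0.0258) = -0.7363
  grad(y) = 2.1645, v = y - alpha*grad = -0.8153
  prox(v) = soft_thresh(-0.8153, 0.0635) = -0.7518
f(x_3) = 6*(-0.7518)^2 + 11*(-0.7518) + 1.74*|-0.7518| = -3.5704


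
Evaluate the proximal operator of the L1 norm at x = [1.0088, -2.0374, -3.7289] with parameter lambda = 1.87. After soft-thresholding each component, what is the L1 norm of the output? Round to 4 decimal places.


Soft-thresholding with lambda = 1.87:
prox(1.0088) = sign(1.0088)*max(|1.0088| - 1.87, 0) = 0.0
prox(-2.0374) = sign(-2.0374)*max(|-2.0374| - 1.87, 0) = -0.1674
prox(-3.7289) = sign(-3.7289)*max(|-3.7289| - 1.87, 0) = -1.8589
prox(x) = [0.0, -0.1674, -1.8589]
||prox(x)||_1 = 0.0 + 0.1674 + 1.8589 = 2.0263


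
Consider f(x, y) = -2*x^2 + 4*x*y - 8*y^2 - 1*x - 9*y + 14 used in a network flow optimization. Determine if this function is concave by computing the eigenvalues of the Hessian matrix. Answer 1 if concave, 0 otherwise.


The Hessian of f(x,y) = -2*x^2 + 4*x*y - 8*y^2 - 1*x - 9*y + 14 is:
H = [[-4, 4], [4, -16]]
Trace = -4 - 16 = -20
Determinant = -4*-16 - (4)^2 = 48
Discriminant = (-20)^2 - 4*48 = 208.0
Eigenvalues: lambda_1 = -17.2111, lambda_2 = -2.7889
The function is concave.

1


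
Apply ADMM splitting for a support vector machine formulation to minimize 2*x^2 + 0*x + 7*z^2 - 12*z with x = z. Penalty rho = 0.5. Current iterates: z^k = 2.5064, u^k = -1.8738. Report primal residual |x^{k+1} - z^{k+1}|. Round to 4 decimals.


ADMM iteration with rho = 0.5, z^k = 2.5064, u^k = -1.8738
Step 1: x-update.
Minimize 2*x^2 + 0*x + (0.5/2)*(x - 2.5064 - 1.8738)^2
FOC: (2*2 + 0.5)*x = 0 + 0.5*(2.5064 + 1.8738)
x^{k+1} = 0.4867
Step 2: z-update.
Minimize 7*z^2 - 12*z + (0.5/2)*(0.4867 - z - 1.8738)^2
FOC: (2*7 + 0.5)*z = 12 + 0.5*(0.4867 - 1.8738)
z^{k+1} = 0.7798
Step 3: u-update.
u^{k+1} = -1.8738 + 0.4867 - 0.7798 = -2.1669
Step 4: Primal residual = |0.4867 - 0.7798| = 0.2931


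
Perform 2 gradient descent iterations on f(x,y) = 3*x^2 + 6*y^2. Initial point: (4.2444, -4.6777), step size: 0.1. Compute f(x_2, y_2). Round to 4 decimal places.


Gradient descent on f(x,y) = 3*x^2 + 6*y^2.
Starting point: (4.2444, -4.6777), alpha = 0.1
Step 1: grad_x = 2*3*4.2444 = 25.4664, grad_y = 2*6*-4.6777 = -56.1324
  x_1 = 4.2444 - 0.1*25.4664 = 1.6978
  y_1 = -4.6777 - 0.1*-56.1324 = 0.9355
Step 2: grad_x = 2*3*1.6978 = 10.1866, grad_y = 2*6*0.9355 = 11.2265
  x_2 = 1.6978 - 0.1*10.1866 = 0.6791
  y_2 = 0.9355 - 0.1*11.2265 = -0.1871
f(0.6791, -0.1871) = 3*0.6791^2 + 6*(-0.1871)^2 = 1.5936


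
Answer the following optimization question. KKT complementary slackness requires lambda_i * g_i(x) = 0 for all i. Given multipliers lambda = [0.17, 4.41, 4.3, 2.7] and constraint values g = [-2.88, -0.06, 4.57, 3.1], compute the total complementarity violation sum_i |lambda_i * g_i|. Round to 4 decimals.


KKT complementary slackness check:
lambda_1 * g_1 = 0.17 * -2.88 = -0.4896
lambda_2 * g_2 = 4.41 * -0.06 = -0.2646
lambda_3 * g_3 = 4.3 * 4.57 = 19.651
lambda_4 * g_4 = 2.7 * 3.1 = 8.37
Total violation = 0.4896 + 0.2646 + 19.651 + 8.37 = 28.7752


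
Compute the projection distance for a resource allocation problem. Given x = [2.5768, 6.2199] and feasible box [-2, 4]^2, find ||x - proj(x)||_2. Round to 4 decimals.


Project each component onto [-2, 4].
clip(2.5768) = 2.5768, clip(6.2199) = 4.0
Projection = [2.5768, 4.0]
Squared diffs: [0.0, 4.928]
Distance = sqrt(4.928) = 2.2199


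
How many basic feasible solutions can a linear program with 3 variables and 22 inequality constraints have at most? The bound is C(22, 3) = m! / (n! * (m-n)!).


Each vertex corresponds to some choice of n active constraints out of m, so the number of vertices is at most C(m, n) = m! / (n!(m-n)!).
m = 22, n = 3
Numerator: 22 * 21 * 20
Denominator: 3! = 6
C(22, 3) = 1540


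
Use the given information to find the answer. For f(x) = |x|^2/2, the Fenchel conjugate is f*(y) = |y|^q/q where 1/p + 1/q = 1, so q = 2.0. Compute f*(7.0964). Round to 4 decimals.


The conjugate exponent q satisfies 1/p + 1/q = 1.
p = 2, so q = 2/(2 - 1) = 2.0
|y|^q = 7.0964^2.0 = 50.3589
f*(7.0964) = 50.3589 / 2.0 = 25.1794


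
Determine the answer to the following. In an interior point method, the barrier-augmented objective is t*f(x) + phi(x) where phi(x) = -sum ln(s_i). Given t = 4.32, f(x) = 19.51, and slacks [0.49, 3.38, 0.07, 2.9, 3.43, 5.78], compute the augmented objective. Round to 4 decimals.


Step 1: Compute log-barrier.
ln values: [-0.7133, 1.2179, -2.6593, 1.0647, 1.2326, 1.7544]
phi = -(-0.7133 + 1.2179 - 2.6593 + 1.0647 + 1.2326 + 1.7544) = -1.8969
Step 2: Compute augmented objective.
t*f(x) = 4.32*19.51 = 84.2832
Total = 84.2832 - 1.8969 = 82.3863


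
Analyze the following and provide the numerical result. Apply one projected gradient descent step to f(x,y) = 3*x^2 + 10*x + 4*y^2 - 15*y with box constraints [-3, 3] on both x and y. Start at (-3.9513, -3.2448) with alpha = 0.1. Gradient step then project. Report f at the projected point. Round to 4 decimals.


Step 1: Compute gradient at (-3.9513, -3.2448).
grad_x = 2*3*-3.9513 + 10 = -13.7078
grad_y = 2*4*-3.2448 - 15 = -40.9584
Step 2: Gradient step.
x_raw = -3.9513 - 0.1*-13.7078 = -2.5805
y_raw = -3.2448 - 0.1*-40.9584 = 0.851
Step 3: Project onto [-3, 3].
x_proj = clip(-2.5805) = -2.5805
y_proj = clip(0.851) = 0.851
Step 4: Evaluate f.
f(-2.5805, 0.851) = -15.6965


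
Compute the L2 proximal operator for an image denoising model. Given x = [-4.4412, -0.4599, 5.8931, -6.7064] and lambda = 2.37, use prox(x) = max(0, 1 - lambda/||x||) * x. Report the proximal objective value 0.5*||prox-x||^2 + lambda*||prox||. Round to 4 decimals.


Step 1: Compute ||x||.
||x|| = 9.982
Step 2: Compute scaling factor.
scale = max(0, 1 - 2.37/9.982) = 0.7626
Step 3: prox(x) = [-3.3867, -0.3507, 4.4939, -5.1141]
||prox(x)|| = 7.612
Step 4: Proximal objective.
0.5*||prox-x||^2 = 2.8085
lambda*||prox|| = 18.0404
Total = 20.8489


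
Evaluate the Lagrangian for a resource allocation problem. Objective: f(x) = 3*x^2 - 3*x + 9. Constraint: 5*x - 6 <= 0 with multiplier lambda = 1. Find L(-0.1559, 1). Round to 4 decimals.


Step 1: Evaluate f(x).
f(-0.1559) = 3*(-0.1559)^2 - 3*(-0.1559) + 9 = 9.5406
Step 2: Evaluate g(x).
g(-0.1559) = 5*-0.1559 - 6 = -6.7795
Step 3: Compute Lagrangian.
L = 9.5406 + 1*-6.7795 = 2.7611


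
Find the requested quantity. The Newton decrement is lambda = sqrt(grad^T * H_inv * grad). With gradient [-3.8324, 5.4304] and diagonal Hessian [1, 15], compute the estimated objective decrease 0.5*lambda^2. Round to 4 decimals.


Step 1: H is diagonal, so H^(-1) * g = [-3.8324, 0.362].
Step 2: g^T H^(-1) g = sum_i g_i^2 / H_ii
  = (-3.8324)^2/1 + (5.4304)^2/15
  = 14.6873 + 1.9659 = 16.6532
Step 3: Objective decrease = 0.5 * g^T H^(-1) g = 8.3266


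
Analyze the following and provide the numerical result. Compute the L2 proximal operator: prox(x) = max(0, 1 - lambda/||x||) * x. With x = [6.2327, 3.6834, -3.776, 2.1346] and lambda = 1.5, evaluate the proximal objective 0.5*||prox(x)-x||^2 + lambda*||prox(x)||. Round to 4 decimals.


Step 1: Compute ||x||.
||x|| = 8.4397
Step 2: Compute scaling factor.
scale = max(0, 1 - 1.5/8.4397) = 0.8223
Step 3: prox(x) = [5.125, 3.0287, -3.1049, 1.7552]
||prox(x)|| = 6.9397
Step 4: Proximal objective.
0.5*||prox-x||^2 = 1.125
lambda*||prox|| = 10.4096
Total = 11.5346


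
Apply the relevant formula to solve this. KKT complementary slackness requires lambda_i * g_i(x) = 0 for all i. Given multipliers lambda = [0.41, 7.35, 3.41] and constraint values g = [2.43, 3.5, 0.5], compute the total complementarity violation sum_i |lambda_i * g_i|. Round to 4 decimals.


KKT complementary slackness check:
lambda_1 * g_1 = 0.41 * 2.43 = 0.9963
lambda_2 * g_2 = 7.35 * 3.5 = 25.725
lambda_3 * g_3 = 3.41 * 0.5 = 1.705
Total violation = 0.9963 + 25.725 + 1.705 = 28.4263


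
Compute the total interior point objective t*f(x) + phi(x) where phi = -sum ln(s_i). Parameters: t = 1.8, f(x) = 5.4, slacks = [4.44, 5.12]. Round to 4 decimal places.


Step 1: Compute log-barrier.
ln values: [1.4907, 1.6332]
phi = -(1.4907 + 1.6332) = -3.1238
Step 2: Compute augmented objective.
t*f(x) = 1.8*5.4 = 9.72
Total = 9.72 - 3.1238 = 6.5962


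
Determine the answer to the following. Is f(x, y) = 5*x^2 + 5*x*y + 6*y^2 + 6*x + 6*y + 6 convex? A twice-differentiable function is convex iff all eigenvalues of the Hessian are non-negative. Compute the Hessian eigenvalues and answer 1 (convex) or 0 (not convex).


The Hessian of f(x,y) = 5*x^2 + 5*x*y + 6*y^2 + 6*x + 6*y + 6 is:
H = [[10, 5], [5, 12]]
Trace = 10 + 12 = 22
Determinant = 10*12 - (5)^2 = 95
Discriminant = (22)^2 - 4*95 = 104.0
Eigenvalues: lambda_1 = 5.901, lambda_2 = 16.099
The function is convex.

1


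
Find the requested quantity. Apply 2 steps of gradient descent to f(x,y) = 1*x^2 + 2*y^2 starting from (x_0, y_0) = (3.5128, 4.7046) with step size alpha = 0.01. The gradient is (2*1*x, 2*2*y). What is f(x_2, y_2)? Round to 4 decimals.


Gradient descent on f(x,y) = 1*x^2 + 2*y^2.
Starting point: (3.5128, 4.7046), alpha = 0.01
Step 1: grad_x = 2*1*3.5128 = 7.0256, grad_y = 2*2*4.7046 = 18.8184
  x_1 = 3.5128 - 0.01*7.0256 = 3.4425
  y_1 = 4.7046 - 0.01*18.8184 = 4.5164
Step 2: grad_x = 2*1*3.4425 = 6.8851, grad_y = 2*2*4.5164 = 18.0657
  x_2 = 3.4425 - 0.01*6.8851 = 3.3737
  y_2 = 4.5164 - 0.01*18.0657 = 4.3358
f(3.3737, 4.3358) = 1*3.3737^2 + 2*4.3358^2 = 48.9794


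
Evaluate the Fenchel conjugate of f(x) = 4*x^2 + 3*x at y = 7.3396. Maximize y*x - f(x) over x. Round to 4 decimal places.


f*(y) = sup_x {y*x - a*x^2 - b*x} = sup_x {(y-b)*x - a*x^2}
FOC: (y - b) - 2a*x = 0 => x* = (y - b)/(2a)
x* = (7.3396 - 3)/(2*4) = 0.5425
f*(7.3396) = (y-b)^2/(4a) = (7.3396 - 3)^2/(4*4)
= 18.8321/16 = 1.177


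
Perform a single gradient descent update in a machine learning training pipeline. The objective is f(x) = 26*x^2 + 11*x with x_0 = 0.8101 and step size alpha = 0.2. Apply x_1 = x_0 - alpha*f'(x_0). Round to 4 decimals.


We compute the gradient at x_0 and apply the update.
f'(x) = 52*x + 11
f'(0.8101) = 52*0.8101 + 11 = 53.1252
x_1 = 0.8101 - 0.2*53.1252 = -9.8149


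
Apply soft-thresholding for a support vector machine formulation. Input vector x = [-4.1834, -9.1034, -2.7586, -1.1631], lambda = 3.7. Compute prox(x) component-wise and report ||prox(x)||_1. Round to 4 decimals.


Soft-thresholding with lambda = 3.7:
prox(-4.1834) = sign(-4.1834)*max(|-4.1834| - 3.7, 0) = -0.4834
prox(-9.1034) = sign(-9.1034)*max(|-9.1034| - 3.7, 0) = -5.4034
prox(-2.7586) = sign(-2.7586)*max(|-2.7586| - 3.7, 0) = 0.0
prox(-1.1631) = sign(-1.1631)*max(|-1.1631| - 3.7, 0) = 0.0
prox(x) = [-0.4834, -5.4034, 0.0, 0.0]
||prox(x)||_1 = 0.4834 + 5.4034 + 0.0 + 0.0 = 5.8868


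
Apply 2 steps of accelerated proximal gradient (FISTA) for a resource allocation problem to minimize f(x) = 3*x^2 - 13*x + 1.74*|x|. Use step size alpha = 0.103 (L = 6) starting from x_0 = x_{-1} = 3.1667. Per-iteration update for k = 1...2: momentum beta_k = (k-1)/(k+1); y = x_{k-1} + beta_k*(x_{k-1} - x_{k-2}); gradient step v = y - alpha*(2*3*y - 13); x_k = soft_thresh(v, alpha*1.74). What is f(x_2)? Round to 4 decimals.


FISTA on f(x) = 3*x^2 - 13*x + 1.74*|x|
L = 6, alpha = 0.103
Iteration 1: beta = 0.0, y = 3.1667 + 0.0*(3.1667 - 3.1667) = 3.1667
  grad(y) = 6.0002, v = y - alpha*grad = 2.5487
  prox(v) = soft_thresh(2.5487, 0.1792) = 2.3695
Iteration 2: beta = 0.3333, y = 2.3695 + 0.3333*(2.3695 - 3.1667) = 2.1037
  grad(y) = -0.3777, v = y - alpha*grad = 2.1426
  prox(v) = soft_thresh(2.1426, 0.1792) = 1.9634
f(x_2) = 3*1.9634^2 - 13*1.9634 + 1.74*|1.9634| = -10.5431


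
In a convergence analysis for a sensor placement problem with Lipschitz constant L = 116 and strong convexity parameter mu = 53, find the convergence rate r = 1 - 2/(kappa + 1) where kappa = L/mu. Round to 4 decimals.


Step 1: Compute the condition number.
kappa = L/mu = 116/53 = 2.1887
Step 2: Compute the convergence rate.
r = 1 - 2/(kappa + 1) = 1 - 2*mu/(L + mu) = (L - mu)/(L + mu) = 63/169 = 0.3728


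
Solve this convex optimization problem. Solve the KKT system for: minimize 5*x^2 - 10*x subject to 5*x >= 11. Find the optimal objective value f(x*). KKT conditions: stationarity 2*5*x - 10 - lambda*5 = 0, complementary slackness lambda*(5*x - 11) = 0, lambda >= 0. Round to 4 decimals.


Step 1: Try lambda = 0 (constraint inactive).
x_unc = 10/(2*5) = 1.0
Check: 5*1.0 = 5.0 < 11 -- violated!
Step 2: Constraint must be active: 5*x = 11
x* = 11/5 = 2.2
lambda = (2*5*2.2 - 10)/5 = 2.4
Step 3: Compute optimal value.
f(x*) = 5*2.2^2 - 10*2.2 = 2.2


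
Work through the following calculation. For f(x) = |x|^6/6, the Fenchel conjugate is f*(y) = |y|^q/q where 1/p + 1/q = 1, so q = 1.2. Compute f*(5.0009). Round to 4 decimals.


The conjugate exponent q satisfies 1/p + 1/q = 1.
p = 6, so q = 6/(6 - 1) = 1.2
|y|^q = 5.0009^1.2 = 6.9001
f*(5.0009) = 6.9001 / 1.2 = 5.7501


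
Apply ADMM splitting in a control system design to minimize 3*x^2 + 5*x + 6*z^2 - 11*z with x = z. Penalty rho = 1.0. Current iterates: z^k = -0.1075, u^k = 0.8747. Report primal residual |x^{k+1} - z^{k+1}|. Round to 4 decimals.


ADMM iteration with rho = 1.0, z^k = -0.1075, u^k = 0.8747
Step 1: x-update.
Minimize 3*x^2 + 5*x + (1.0/2)*(x + 0.1075 + 0.8747)^2
FOC: (2*3 + 1.0)*x = -5 + 1.0*(-0.1075 - 0.8747)
x^{k+1} = -0.8546
Step 2: z-update.
Minimize 6*z^2 - 11*z + (1.0/2)*(-0.8546 - z + 0.8747)^2
FOC: (2*6 + 1.0)*z = 11 + 1.0*(-0.8546 + 0.8747)
z^{k+1} = 0.8477
Step 3: u-update.
u^{k+1} = 0.8747 - 0.8546 - 0.8477 = -0.8276
Step 4: Primal residual = |-0.8546 - 0.8477| = 1.7023


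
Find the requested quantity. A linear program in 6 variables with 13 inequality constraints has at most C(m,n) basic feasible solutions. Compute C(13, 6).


Each vertex corresponds to some choice of n active constraints out of m, so the number of vertices is at most C(m, n) = m! / (n!(m-n)!).
m = 13, n = 6
Numerator: 13 * 12 * 11 * 10 * 9 * 8
Denominator: 6! = 720
C(13, 6) = 1716


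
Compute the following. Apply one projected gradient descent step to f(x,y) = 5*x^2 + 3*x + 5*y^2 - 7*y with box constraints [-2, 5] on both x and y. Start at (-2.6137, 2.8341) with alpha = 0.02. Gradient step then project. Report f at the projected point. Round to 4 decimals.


Step 1: Compute gradient at (-2.6137, 2.8341).
grad_x = 2*5*-2.6137 + 3 = -23.137
grad_y = 2*5*2.8341 - 7 = 21.341
Step 2: Gradient step.
x_raw = -2.6137 - 0.02*-23.137 = -2.151
y_raw = 2.8341 - 0.02*21.341 = 2.4073
Step 3: Project onto [-2, 5].
x_proj = clip(-2.151) = -2.0
y_proj = clip(2.4073) = 2.4073
Step 4: Evaluate f.
f(-2.0, 2.4073) = 26.124


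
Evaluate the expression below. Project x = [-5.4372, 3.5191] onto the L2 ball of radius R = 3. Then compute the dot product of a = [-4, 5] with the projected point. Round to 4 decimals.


Step 1: Compute ||x|| (intermediates to 6 decimals).
||x|| = sqrt((-5.4372)^2 + 3.5191^2) = 6.476666
Step 2: Project.
Since ||x|| > R, scale = R/||x|| = 3/6.476666 = 0.463201, proj(x) = scale * x
proj(x) = [-2.518516, 1.630051]
Step 3: Dot product.
a^T * proj(x) = -4*(-2.518516) + 5*1.630051 = 18.2243


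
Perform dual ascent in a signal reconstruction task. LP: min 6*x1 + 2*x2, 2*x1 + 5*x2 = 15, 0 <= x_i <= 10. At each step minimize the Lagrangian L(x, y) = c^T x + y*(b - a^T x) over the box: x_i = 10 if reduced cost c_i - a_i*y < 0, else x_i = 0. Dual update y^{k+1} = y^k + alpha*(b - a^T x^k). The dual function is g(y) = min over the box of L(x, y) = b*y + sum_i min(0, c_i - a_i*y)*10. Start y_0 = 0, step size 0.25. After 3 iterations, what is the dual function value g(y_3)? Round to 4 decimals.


Dual ascent for LP: min 6*x1 + 2*x2, 2*x1 + 5*x2 = 15, 0 <= x_i <= 10
Step 1: y^k = 0.0, reduced costs: (6.0, 2.0)
  x^k = (0.0, 0.0), subgradient = b - a^T x = 15.0
  y^{k+1} = 0.0 + 0.25*15.0 = 3.75
Step 2: y^k = 3.75, reduced costs: (-1.5, -16.75)
  x^k = (10.0, 10.0), subgradient = b - a^T x = -55.0
  y^{k+1} = 3.75 + 0.25*-55.0 = -10.0
Step 3: y^k = -10.0, reduced costs: (26.0, 52.0)
  x^k = (0.0, 0.0), subgradient = b - a^T x = 15.0
  y^{k+1} = -10.0 + 0.25*15.0 = -6.25
Dual objective at y_3 = -6.25: reduced costs (18.5, 33.25), box minimizer x = (0.0, 0.0)
g(y_3) = b*y + (c1 - a1*y)*x1 + (c2 - a2*y)*x2 = 15*(-6.25) + 18.5*0.0 + 33.25*0.0 = -93.75 + 0.0 + 0.0 = -93.75


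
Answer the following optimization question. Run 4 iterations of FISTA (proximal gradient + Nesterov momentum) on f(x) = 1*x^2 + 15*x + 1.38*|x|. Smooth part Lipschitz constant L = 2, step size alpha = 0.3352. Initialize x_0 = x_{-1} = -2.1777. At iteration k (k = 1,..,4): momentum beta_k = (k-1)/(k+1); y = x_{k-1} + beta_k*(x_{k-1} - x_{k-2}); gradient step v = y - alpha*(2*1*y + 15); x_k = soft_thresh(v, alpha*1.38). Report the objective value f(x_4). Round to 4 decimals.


FISTA on f(x) = 1*x^2 + 15*x + 1.38*|x|
L = 2, alpha = 0.3352
Iteration 1: beta = 0.0, y = -2.1777 + 0.0*(-2.1777 + 2.1777) = -2.1777
  grad(y) = 10.6446, v = y - alpha*grad = -5.7458
  prox(v) = soft_thresh(-5.7458, 0.4626) = -5.2832
Iteration 2: beta = 0.3333, y = -5.2832 + 0.3333*(-5.2832 + 2.1777) = -6.3184
  grad(y) = 2.3633, v = y - alpha*grad = -7.1105
  prox(v) = soft_thresh(-7.1105, 0.4626) = -6.648
Iteration 3: beta = 0.5, y = -6.648 + 0.5*(-6.648 + 5.2832) = -7.3303
  grad(y) = 0.3393, v = y - alpha*grad = -7.4441
  prox(v) = soft_thresh(-7.4441, 0.4626) = -6.9815
Iteration 4: beta = 0.6, y = -6.9815 + 0.6*(-6.9815 + 6.648) = -7.1816
  grad(y) = 0.6367, v = y - alpha*grad = -7.3951
  prox(v) = soft_thresh(-7.3951, 0.4626) = -6.9325
f(x_4) = 1*(-6.9325)^2 + 15*(-6.9325) + 1.38*|-6.9325| = -46.3611


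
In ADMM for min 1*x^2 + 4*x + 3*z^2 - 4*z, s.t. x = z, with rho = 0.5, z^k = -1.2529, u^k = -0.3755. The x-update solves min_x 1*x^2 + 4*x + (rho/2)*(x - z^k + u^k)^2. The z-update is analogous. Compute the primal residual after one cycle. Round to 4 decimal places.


ADMM iteration with rho = 0.5, z^k = -1.2529, u^k = -0.3755
Step 1: x-update.
Minimize 1*x^2 + 4*x + (0.5/2)*(x + 1.2529 - 0.3755)^2
FOC: (2*1 + 0.5)*x = -4 + 0.5*(-1.2529 + 0.3755)
x^{k+1} = -1.7755
Step 2: z-update.
Minimize 3*z^2 - 4*z + (0.5/2)*(-1.7755 - z - 0.3755)^2
FOC: (2*3 + 0.5)*z = 4 + 0.5*(-1.7755 - 0.3755)
z^{k+1} = 0.4499
Step 3: u-update.
u^{k+1} = -0.3755 - 1.7755 - 0.4499 = -2.6009
Step 4: Primal residual = |-1.7755 - 0.4499| = 2.2254


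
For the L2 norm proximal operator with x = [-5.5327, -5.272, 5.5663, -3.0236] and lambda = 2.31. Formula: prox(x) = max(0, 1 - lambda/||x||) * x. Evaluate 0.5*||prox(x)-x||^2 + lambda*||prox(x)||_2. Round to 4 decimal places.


Step 1: Compute ||x||.
||x|| = 9.9263
Step 2: Compute scaling factor.
scale = max(0, 1 - 2.31/9.9263) = 0.7673
Step 3: prox(x) = [-4.2452, -4.0451, 4.2709, -2.32]
||prox(x)|| = 7.6163
Step 4: Proximal objective.
0.5*||prox-x||^2 = 2.6681
lambda*||prox|| = 17.5937
Total = 20.2616


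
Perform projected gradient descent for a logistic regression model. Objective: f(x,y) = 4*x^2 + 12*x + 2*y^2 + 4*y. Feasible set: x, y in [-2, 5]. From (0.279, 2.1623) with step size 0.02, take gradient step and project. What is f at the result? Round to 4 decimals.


Step 1: Compute gradient at (0.279, 2.1623).
grad_x = 2*4*0.279 + 12 = 14.232
grad_y = 2*2*2.1623 + 4 = 12.6492
Step 2: Gradient step.
x_raw = 0.279 - 0.02*14.232 = -0.0056
y_raw = 2.1623 - 0.02*12.6492 = 1.9093
Step 3: Project onto [-2, 5].
x_proj = clip(-0.0056) = -0.0056
y_proj = clip(1.9093) = 1.9093
Step 4: Evaluate f.
f(-0.0056, 1.9093) = 14.8607


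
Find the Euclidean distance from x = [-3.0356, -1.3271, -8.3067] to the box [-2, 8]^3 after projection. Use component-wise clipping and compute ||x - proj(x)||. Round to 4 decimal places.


Project each component onto [-2, 8].
clip(-3.0356) = -2.0, clip(-1.3271) = -1.3271, clip(-8.3067) = -2.0
Projection = [-2.0, -1.3271, -2.0]
Squared diffs: [1.0725, 0.0, 39.7745]
Distance = sqrt(40.847) = 6.3912


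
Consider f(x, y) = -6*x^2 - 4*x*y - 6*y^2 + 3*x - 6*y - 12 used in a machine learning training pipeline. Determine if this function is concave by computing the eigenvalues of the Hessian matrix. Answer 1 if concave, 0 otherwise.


The Hessian of f(x,y) = -6*x^2 - 4*x*y - 6*y^2 + 3*x - 6*y - 12 is:
H = [[-12, -4], [-4, -12]]
Trace = -12 - 12 = -24
Determinant = -12*-12 - (-4)^2 = 128
Discriminant = (-24)^2 - 4*128 = 64.0
Eigenvalues: lambda_1 = -16.0, lambda_2 = -8.0
The function is concave.

1
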